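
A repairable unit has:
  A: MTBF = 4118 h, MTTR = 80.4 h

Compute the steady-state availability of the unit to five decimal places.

A(A) = MTBF/(MTBF+MTTR) = 4118/(4118+80.4) = 0.98085

0.98085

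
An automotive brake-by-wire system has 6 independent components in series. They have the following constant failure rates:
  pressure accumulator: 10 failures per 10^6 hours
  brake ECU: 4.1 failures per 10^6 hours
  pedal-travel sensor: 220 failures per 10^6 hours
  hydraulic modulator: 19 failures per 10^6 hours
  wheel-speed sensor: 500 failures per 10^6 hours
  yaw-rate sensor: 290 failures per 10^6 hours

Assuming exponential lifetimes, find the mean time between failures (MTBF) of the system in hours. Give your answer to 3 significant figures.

959

Series of exponential components: λ_sys = Σ λ_i
λ_sys = 0.000010 + 0.0000041 + 0.00022 + 0.000019 + 0.00050 + 0.00029 = 1.0431e-03 /h
MTBF = 1 / λ_sys = 959 h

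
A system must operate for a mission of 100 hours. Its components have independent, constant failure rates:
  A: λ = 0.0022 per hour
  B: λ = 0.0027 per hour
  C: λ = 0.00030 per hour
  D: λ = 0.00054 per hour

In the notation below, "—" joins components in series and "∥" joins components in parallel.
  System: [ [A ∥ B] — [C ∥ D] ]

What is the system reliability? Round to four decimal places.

R(A) = exp(−0.0022 × 100) = 0.802519
R(B) = exp(−0.0027 × 100) = 0.763379
R(C) = exp(−0.00030 × 100) = 0.970446
R(D) = exp(−0.00054 × 100) = 0.947432
Parallel (A and B): 1 − (1 − 0.802519)(1 − 0.763379) = 0.953272
Parallel (C and D): 1 − (1 − 0.970446)(1 − 0.947432) = 0.998446
Series ([0.953272] and [0.998446]): 0.953272 × 0.998446 = 0.9518

0.9518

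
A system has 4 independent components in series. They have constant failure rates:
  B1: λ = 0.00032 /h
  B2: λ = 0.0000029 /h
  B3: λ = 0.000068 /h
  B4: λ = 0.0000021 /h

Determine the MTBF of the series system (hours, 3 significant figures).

Series of exponential components: λ_sys = Σ λ_i
λ_sys = 0.00032 + 0.0000029 + 0.000068 + 0.0000021 = 3.9300e-04 /h
MTBF = 1 / λ_sys = 2540 h

2540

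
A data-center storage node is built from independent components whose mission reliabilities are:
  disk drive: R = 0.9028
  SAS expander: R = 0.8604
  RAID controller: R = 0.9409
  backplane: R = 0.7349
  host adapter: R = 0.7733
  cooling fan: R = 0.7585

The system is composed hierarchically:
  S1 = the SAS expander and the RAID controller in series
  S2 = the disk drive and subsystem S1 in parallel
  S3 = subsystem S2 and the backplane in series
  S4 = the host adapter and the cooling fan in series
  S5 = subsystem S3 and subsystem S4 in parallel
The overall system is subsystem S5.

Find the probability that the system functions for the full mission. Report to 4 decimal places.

Series (SAS expander and RAID controller): 0.860400 × 0.940900 = 0.809550
Parallel (disk drive and [0.809550]): 1 − (1 − 0.902800)(1 − 0.809550) = 0.981488
Series ([0.981488] and backplane): 0.981488 × 0.734900 = 0.721296
Series (host adapter and cooling fan): 0.773300 × 0.758500 = 0.586548
Parallel ([0.721296] and [0.586548]): 1 − (1 − 0.721296)(1 − 0.586548) = 0.8848

0.8848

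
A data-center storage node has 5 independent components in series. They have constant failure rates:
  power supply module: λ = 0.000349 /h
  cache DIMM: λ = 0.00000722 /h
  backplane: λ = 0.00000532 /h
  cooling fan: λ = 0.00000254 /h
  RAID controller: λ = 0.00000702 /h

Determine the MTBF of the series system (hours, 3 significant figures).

Series of exponential components: λ_sys = Σ λ_i
λ_sys = 0.000349 + 0.00000722 + 0.00000532 + 0.00000254 + 0.00000702 = 3.7110e-04 /h
MTBF = 1 / λ_sys = 2690 h

2690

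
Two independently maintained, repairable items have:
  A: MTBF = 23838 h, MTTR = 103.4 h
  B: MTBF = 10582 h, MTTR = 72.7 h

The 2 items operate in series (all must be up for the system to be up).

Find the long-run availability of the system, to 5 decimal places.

A(A) = MTBF/(MTBF+MTTR) = 23838/(23838+103.4) = 0.995681
A(B) = MTBF/(MTBF+MTTR) = 10582/(10582+72.7) = 0.993177
Series availability: 0.995681 × 0.993177 = 0.98889

0.98889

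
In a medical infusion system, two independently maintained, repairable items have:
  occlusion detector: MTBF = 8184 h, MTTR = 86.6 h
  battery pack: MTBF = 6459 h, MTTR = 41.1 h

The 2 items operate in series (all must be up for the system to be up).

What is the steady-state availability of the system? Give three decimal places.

0.983

A(occlusion detector) = MTBF/(MTBF+MTTR) = 8184/(8184+86.6) = 0.989529
A(battery pack) = MTBF/(MTBF+MTTR) = 6459/(6459+41.1) = 0.993677
Series availability: 0.989529 × 0.993677 = 0.983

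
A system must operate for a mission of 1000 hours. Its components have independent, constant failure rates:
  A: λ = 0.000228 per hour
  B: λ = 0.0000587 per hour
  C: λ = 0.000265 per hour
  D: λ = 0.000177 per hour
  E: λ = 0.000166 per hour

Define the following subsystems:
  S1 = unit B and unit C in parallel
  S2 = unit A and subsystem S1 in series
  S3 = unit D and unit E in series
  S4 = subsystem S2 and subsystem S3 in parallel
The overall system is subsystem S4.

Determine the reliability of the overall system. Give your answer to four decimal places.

0.9377

R(A) = exp(−0.000228 × 1000) = 0.796124
R(B) = exp(−0.0000587 × 1000) = 0.942990
R(C) = exp(−0.000265 × 1000) = 0.767206
R(D) = exp(−0.000177 × 1000) = 0.837780
R(E) = exp(−0.000166 × 1000) = 0.847046
Parallel (B and C): 1 − (1 − 0.942990)(1 − 0.767206) = 0.986728
Series (A and [0.986728]): 0.796124 × 0.986728 = 0.785558
Series (D and E): 0.837780 × 0.847046 = 0.709638
Parallel ([0.785558] and [0.709638]): 1 − (1 − 0.785558)(1 − 0.709638) = 0.9377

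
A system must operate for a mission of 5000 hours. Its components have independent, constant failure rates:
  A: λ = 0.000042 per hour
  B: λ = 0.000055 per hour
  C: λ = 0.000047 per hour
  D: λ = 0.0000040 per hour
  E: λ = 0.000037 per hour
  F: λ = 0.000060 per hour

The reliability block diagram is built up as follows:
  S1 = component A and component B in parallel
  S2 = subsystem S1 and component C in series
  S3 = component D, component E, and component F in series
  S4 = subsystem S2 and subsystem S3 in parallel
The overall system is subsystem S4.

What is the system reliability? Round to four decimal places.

0.9027

R(A) = exp(−0.000042 × 5000) = 0.810584
R(B) = exp(−0.000055 × 5000) = 0.759572
R(C) = exp(−0.000047 × 5000) = 0.790571
R(D) = exp(−0.0000040 × 5000) = 0.980199
R(E) = exp(−0.000037 × 5000) = 0.831104
R(F) = exp(−0.000060 × 5000) = 0.740818
Parallel (A and B): 1 − (1 − 0.810584)(1 − 0.759572) = 0.954459
Series ([0.954459] and C): 0.954459 × 0.790571 = 0.754568
Series (D, E, and F): 0.980199 × 0.831104 × 0.740818 = 0.603505
Parallel ([0.754568] and [0.603505]): 1 − (1 − 0.754568)(1 − 0.603505) = 0.9027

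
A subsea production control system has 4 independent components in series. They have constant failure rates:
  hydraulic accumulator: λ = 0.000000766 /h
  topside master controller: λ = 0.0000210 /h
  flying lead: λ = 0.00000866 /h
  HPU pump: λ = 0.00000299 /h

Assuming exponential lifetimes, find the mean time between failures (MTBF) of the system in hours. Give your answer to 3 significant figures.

29900

Series of exponential components: λ_sys = Σ λ_i
λ_sys = 0.000000766 + 0.0000210 + 0.00000866 + 0.00000299 = 3.3416e-05 /h
MTBF = 1 / λ_sys = 29900 h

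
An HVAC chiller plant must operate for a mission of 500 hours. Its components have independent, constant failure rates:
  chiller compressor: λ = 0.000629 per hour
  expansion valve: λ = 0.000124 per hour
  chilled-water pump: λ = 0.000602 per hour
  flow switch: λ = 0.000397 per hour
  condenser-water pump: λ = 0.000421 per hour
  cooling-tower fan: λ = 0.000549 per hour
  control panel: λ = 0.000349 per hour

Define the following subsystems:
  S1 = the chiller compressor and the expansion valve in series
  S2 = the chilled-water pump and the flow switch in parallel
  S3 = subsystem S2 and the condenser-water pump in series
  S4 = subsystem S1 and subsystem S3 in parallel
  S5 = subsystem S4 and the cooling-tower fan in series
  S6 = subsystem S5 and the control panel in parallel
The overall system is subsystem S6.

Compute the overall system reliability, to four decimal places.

R(chiller compressor) = exp(−0.000629 × 500) = 0.730154
R(expansion valve) = exp(−0.000124 × 500) = 0.939883
R(chilled-water pump) = exp(−0.000602 × 500) = 0.740078
R(flow switch) = exp(−0.000397 × 500) = 0.819960
R(condenser-water pump) = exp(−0.000421 × 500) = 0.810179
R(cooling-tower fan) = exp(−0.000549 × 500) = 0.759952
R(control panel) = exp(−0.000349 × 500) = 0.839877
Series (chiller compressor and expansion valve): 0.730154 × 0.939883 = 0.686259
Parallel (chilled-water pump and flow switch): 1 − (1 − 0.740078)(1 − 0.819960) = 0.953204
Series ([0.953204] and condenser-water pump): 0.953204 × 0.810179 = 0.772266
Parallel ([0.686259] and [0.772266]): 1 − (1 − 0.686259)(1 − 0.772266) = 0.928551
Series ([0.928551] and cooling-tower fan): 0.928551 × 0.759952 = 0.705654
Parallel ([0.705654] and control panel): 1 − (1 − 0.705654)(1 − 0.839877) = 0.9529

0.9529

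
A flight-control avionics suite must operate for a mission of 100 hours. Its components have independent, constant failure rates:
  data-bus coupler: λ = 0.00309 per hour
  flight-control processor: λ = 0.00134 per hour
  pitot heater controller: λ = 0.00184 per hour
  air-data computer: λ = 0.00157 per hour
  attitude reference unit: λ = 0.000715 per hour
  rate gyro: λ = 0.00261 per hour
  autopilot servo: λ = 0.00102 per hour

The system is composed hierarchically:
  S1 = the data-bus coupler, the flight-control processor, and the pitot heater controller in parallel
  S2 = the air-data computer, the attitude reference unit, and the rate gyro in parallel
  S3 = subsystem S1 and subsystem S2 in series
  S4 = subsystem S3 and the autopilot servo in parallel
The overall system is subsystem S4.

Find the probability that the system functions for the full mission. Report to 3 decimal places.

R(data-bus coupler) = exp(−0.00309 × 100) = 0.73418
R(flight-control processor) = exp(−0.00134 × 100) = 0.87459
R(pitot heater controller) = exp(−0.00184 × 100) = 0.83194
R(air-data computer) = exp(−0.00157 × 100) = 0.85470
R(attitude reference unit) = exp(−0.000715 × 100) = 0.93100
R(rate gyro) = exp(−0.00261 × 100) = 0.77028
R(autopilot servo) = exp(−0.00102 × 100) = 0.90303
Parallel (data-bus coupler, flight-control processor, and pitot heater controller): 1 − (1 − 0.73418)(1 − 0.87459)(1 − 0.83194) = 0.99440
Parallel (air-data computer, attitude reference unit, and rate gyro): 1 − (1 − 0.85470)(1 − 0.93100)(1 − 0.77028) = 0.99770
Series ([0.99440] and [0.99770]): 0.99440 × 0.99770 = 0.99211
Parallel ([0.99211] and autopilot servo): 1 − (1 − 0.99211)(1 − 0.90303) = 0.999

0.999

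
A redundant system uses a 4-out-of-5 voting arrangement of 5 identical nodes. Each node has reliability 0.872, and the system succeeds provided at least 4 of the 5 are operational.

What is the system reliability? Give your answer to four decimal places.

R = Σ_{i=4}^{5} C(5,i) p^i (1−p)^{5−i} with p = 0.872
C(5,4)·0.872^4·0.128^1 = 0.370038
C(5,5)·0.872^5·0.128^0 = 0.504176
Sum = 0.8742

0.8742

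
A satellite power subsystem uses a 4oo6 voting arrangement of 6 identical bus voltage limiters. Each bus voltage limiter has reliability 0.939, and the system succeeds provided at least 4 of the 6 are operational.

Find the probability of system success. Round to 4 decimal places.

0.9961

R = Σ_{i=4}^{6} C(6,i) p^i (1−p)^{6−i} with p = 0.939
C(6,4)·0.939^4·0.061^2 = 0.043392
C(6,5)·0.939^5·0.061^1 = 0.267183
C(6,6)·0.939^6·0.061^0 = 0.685478
Sum = 0.9961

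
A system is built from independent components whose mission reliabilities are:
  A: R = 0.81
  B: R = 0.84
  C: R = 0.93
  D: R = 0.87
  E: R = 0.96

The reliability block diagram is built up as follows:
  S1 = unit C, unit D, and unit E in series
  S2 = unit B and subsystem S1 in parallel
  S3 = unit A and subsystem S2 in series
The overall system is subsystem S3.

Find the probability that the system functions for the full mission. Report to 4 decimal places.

Series (C, D, and E): 0.930000 × 0.870000 × 0.960000 = 0.776736
Parallel (B and [0.776736]): 1 − (1 − 0.840000)(1 − 0.776736) = 0.964278
Series (A and [0.964278]): 0.810000 × 0.964278 = 0.7811

0.7811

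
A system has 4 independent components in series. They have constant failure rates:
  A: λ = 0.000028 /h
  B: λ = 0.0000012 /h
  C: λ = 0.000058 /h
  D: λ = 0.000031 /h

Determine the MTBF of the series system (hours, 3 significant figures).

Series of exponential components: λ_sys = Σ λ_i
λ_sys = 0.000028 + 0.0000012 + 0.000058 + 0.000031 = 1.1820e-04 /h
MTBF = 1 / λ_sys = 8460 h

8460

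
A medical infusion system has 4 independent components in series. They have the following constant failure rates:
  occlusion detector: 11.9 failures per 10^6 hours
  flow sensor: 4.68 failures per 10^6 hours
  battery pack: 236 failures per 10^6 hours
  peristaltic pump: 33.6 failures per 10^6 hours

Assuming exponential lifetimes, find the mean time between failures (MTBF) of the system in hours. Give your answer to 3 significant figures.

Series of exponential components: λ_sys = Σ λ_i
λ_sys = 0.0000119 + 0.00000468 + 0.000236 + 0.0000336 = 2.8618e-04 /h
MTBF = 1 / λ_sys = 3490 h

3490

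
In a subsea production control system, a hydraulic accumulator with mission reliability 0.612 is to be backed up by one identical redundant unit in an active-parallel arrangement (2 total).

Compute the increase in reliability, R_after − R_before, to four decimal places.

0.2375

R_before = 0.612
R_after = 1 − (1 − 0.612)^2 = 0.8495
ΔR = 0.8495 − 0.612 = 0.2375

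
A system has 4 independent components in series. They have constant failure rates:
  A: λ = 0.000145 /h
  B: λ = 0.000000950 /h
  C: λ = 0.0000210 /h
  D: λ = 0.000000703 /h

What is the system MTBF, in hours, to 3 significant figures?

5960

Series of exponential components: λ_sys = Σ λ_i
λ_sys = 0.000145 + 0.000000950 + 0.0000210 + 0.000000703 = 1.6765e-04 /h
MTBF = 1 / λ_sys = 5960 h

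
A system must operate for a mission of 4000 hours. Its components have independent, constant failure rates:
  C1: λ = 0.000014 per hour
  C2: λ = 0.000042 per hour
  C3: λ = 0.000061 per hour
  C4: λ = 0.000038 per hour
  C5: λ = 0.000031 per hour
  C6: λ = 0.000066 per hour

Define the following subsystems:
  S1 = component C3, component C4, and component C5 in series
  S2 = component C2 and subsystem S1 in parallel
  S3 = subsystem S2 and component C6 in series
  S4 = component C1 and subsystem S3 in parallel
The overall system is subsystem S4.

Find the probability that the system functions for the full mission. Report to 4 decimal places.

R(C1) = exp(−0.000014 × 4000) = 0.945539
R(C2) = exp(−0.000042 × 4000) = 0.845354
R(C3) = exp(−0.000061 × 4000) = 0.783488
R(C4) = exp(−0.000038 × 4000) = 0.858988
R(C5) = exp(−0.000031 × 4000) = 0.883380
R(C6) = exp(−0.000066 × 4000) = 0.767974
Series (C3, C4, and C5): 0.783488 × 0.858988 × 0.883380 = 0.594521
Parallel (C2 and [0.594521]): 1 − (1 − 0.845354)(1 − 0.594521) = 0.937294
Series ([0.937294] and C6): 0.937294 × 0.767974 = 0.719817
Parallel (C1 and [0.719817]): 1 − (1 − 0.945539)(1 − 0.719817) = 0.9847

0.9847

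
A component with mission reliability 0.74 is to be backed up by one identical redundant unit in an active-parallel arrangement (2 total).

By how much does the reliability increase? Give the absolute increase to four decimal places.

R_before = 0.74
R_after = 1 − (1 − 0.74)^2 = 0.9324
ΔR = 0.9324 − 0.74 = 0.1924

0.1924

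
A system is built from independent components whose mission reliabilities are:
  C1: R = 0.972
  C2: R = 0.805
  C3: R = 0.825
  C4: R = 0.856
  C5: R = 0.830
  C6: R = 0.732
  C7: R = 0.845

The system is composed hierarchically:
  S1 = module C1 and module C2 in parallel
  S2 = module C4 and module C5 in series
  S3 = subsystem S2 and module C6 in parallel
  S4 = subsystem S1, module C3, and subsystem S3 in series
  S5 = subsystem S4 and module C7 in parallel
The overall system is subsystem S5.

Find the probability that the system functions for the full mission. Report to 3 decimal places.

Parallel (C1 and C2): 1 − (1 − 0.97200)(1 − 0.80500) = 0.99454
Series (C4 and C5): 0.85600 × 0.83000 = 0.71048
Parallel ([0.71048] and C6): 1 − (1 − 0.71048)(1 − 0.73200) = 0.92241
Series ([0.99454], C3, and [0.92241]): 0.99454 × 0.82500 × 0.92241 = 0.75683
Parallel ([0.75683] and C7): 1 − (1 − 0.75683)(1 − 0.84500) = 0.962

0.962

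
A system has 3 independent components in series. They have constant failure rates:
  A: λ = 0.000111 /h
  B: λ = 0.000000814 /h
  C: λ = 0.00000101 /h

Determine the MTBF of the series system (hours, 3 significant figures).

8860

Series of exponential components: λ_sys = Σ λ_i
λ_sys = 0.000111 + 0.000000814 + 0.00000101 = 1.1282e-04 /h
MTBF = 1 / λ_sys = 8860 h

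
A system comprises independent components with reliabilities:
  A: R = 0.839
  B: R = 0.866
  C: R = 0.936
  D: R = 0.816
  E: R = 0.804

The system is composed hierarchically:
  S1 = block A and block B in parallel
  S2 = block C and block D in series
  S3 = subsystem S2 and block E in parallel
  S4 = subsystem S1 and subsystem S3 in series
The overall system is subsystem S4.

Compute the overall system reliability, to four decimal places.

0.9331

Parallel (A and B): 1 − (1 − 0.839000)(1 − 0.866000) = 0.978426
Series (C and D): 0.936000 × 0.816000 = 0.763776
Parallel ([0.763776] and E): 1 − (1 − 0.763776)(1 − 0.804000) = 0.953700
Series ([0.978426] and [0.953700]): 0.978426 × 0.953700 = 0.9331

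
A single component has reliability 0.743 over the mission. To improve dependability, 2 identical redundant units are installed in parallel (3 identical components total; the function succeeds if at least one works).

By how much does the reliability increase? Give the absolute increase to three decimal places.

R_before = 0.743
R_after = 1 − (1 − 0.743)^3 = 0.983
ΔR = 0.983 − 0.743 = 0.240

0.240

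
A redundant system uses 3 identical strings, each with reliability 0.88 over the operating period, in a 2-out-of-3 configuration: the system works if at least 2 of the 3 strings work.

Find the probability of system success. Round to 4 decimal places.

0.9603

R = Σ_{i=2}^{3} C(3,i) p^i (1−p)^{3−i} with p = 0.88
C(3,2)·0.88^2·0.12^1 = 0.278784
C(3,3)·0.88^3·0.12^0 = 0.681472
Sum = 0.9603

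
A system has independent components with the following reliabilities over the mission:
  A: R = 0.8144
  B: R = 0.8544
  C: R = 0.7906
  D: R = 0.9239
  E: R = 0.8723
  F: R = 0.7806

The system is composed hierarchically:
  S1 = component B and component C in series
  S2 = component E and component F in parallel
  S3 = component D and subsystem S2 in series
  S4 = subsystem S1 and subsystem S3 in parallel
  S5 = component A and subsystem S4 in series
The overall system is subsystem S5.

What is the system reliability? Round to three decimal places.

0.787

Series (B and C): 0.85440 × 0.79060 = 0.67549
Parallel (E and F): 1 − (1 − 0.87230)(1 − 0.78060) = 0.97198
Series (D and [0.97198]): 0.92390 × 0.97198 = 0.89801
Parallel ([0.67549] and [0.89801]): 1 − (1 − 0.67549)(1 − 0.89801) = 0.96690
Series (A and [0.96690]): 0.81440 × 0.96690 = 0.787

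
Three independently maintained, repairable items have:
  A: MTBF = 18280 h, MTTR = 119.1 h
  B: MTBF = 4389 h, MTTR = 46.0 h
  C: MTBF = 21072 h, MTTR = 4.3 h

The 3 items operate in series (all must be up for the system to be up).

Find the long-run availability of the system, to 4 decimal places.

0.9830

A(A) = MTBF/(MTBF+MTTR) = 18280/(18280+119.1) = 0.993527
A(B) = MTBF/(MTBF+MTTR) = 4389/(4389+46.0) = 0.989628
A(C) = MTBF/(MTBF+MTTR) = 21072/(21072+4.3) = 0.999796
Series availability: 0.993527 × 0.989628 × 0.999796 = 0.9830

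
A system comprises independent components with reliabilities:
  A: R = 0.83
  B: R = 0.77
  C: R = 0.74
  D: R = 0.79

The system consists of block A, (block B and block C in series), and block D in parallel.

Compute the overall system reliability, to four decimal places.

Series (B and C): 0.770000 × 0.740000 = 0.569800
Parallel (A, [0.569800], and D): 1 − (1 − 0.830000)(1 − 0.569800)(1 − 0.790000) = 0.9846

0.9846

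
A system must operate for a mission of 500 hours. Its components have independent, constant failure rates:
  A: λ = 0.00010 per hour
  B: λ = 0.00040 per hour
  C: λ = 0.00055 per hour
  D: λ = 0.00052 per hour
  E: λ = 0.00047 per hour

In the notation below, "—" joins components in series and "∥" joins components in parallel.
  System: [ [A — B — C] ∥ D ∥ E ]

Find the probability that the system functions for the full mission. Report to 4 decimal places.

0.9804

R(A) = exp(−0.00010 × 500) = 0.951229
R(B) = exp(−0.00040 × 500) = 0.818731
R(C) = exp(−0.00055 × 500) = 0.759572
R(D) = exp(−0.00052 × 500) = 0.771052
R(E) = exp(−0.00047 × 500) = 0.790571
Series (A, B, and C): 0.951229 × 0.818731 × 0.759572 = 0.591555
Parallel ([0.591555], D, and E): 1 − (1 − 0.591555)(1 − 0.771052)(1 − 0.790571) = 0.9804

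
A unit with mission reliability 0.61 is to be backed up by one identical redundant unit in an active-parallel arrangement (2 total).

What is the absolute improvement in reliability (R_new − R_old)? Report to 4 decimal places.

R_before = 0.61
R_after = 1 − (1 − 0.61)^2 = 0.8479
ΔR = 0.8479 − 0.61 = 0.2379

0.2379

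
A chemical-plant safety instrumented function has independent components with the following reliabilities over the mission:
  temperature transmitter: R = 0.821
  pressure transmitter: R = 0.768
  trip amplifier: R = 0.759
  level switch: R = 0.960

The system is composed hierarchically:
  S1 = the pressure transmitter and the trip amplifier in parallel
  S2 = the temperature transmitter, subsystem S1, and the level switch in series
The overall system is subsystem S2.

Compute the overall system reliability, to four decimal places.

0.7441

Parallel (pressure transmitter and trip amplifier): 1 − (1 − 0.768000)(1 − 0.759000) = 0.944088
Series (temperature transmitter, [0.944088], and level switch): 0.821000 × 0.944088 × 0.960000 = 0.7441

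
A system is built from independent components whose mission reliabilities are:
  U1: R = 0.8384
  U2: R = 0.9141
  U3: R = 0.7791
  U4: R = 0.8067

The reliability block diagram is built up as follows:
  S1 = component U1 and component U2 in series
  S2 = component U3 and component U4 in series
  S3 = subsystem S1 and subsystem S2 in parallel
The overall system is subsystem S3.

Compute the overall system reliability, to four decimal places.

0.9132

Series (U1 and U2): 0.838400 × 0.914100 = 0.766381
Series (U3 and U4): 0.779100 × 0.806700 = 0.628500
Parallel ([0.766381] and [0.628500]): 1 − (1 − 0.766381)(1 − 0.628500) = 0.9132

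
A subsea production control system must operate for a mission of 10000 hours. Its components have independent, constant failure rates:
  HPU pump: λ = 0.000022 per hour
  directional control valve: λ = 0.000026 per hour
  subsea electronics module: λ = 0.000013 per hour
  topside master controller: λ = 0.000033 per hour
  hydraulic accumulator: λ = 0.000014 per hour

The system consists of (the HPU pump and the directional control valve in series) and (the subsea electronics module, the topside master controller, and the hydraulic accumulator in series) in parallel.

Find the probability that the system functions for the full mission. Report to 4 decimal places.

R(HPU pump) = exp(−0.000022 × 10000) = 0.802519
R(directional control valve) = exp(−0.000026 × 10000) = 0.771052
R(subsea electronics module) = exp(−0.000013 × 10000) = 0.878095
R(topside master controller) = exp(−0.000033 × 10000) = 0.718924
R(hydraulic accumulator) = exp(−0.000014 × 10000) = 0.869358
Series (HPU pump and directional control valve): 0.802519 × 0.771052 = 0.618784
Series (subsea electronics module, topside master controller, and hydraulic accumulator): 0.878095 × 0.718924 × 0.869358 = 0.548811
Parallel ([0.618784] and [0.548811]): 1 − (1 − 0.618784)(1 − 0.548811) = 0.8280

0.8280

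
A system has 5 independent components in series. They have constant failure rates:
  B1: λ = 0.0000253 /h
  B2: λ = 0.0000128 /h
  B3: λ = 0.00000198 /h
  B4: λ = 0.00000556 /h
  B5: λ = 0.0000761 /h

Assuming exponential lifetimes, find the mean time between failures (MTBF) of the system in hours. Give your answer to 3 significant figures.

Series of exponential components: λ_sys = Σ λ_i
λ_sys = 0.0000253 + 0.0000128 + 0.00000198 + 0.00000556 + 0.0000761 = 1.2174e-04 /h
MTBF = 1 / λ_sys = 8210 h

8210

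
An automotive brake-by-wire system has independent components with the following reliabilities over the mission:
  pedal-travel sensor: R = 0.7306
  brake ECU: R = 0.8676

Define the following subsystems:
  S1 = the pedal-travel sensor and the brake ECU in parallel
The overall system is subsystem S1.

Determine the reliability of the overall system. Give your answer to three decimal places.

0.964

Parallel (pedal-travel sensor and brake ECU): 1 − (1 − 0.73060)(1 − 0.86760) = 0.964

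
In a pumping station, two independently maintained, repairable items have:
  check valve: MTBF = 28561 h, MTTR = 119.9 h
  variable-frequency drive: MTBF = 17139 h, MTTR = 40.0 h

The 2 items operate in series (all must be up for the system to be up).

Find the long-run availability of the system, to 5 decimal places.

A(check valve) = MTBF/(MTBF+MTTR) = 28561/(28561+119.9) = 0.995820
A(variable-frequency drive) = MTBF/(MTBF+MTTR) = 17139/(17139+40.0) = 0.997672
Series availability: 0.995820 × 0.997672 = 0.99350

0.99350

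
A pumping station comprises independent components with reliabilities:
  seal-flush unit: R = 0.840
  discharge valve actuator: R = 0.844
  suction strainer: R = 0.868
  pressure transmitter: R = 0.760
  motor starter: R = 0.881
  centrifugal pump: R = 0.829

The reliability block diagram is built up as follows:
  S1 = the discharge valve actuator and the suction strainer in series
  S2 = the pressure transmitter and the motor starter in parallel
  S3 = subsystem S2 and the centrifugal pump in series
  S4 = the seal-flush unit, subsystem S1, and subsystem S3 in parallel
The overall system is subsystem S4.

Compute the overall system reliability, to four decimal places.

Series (discharge valve actuator and suction strainer): 0.844000 × 0.868000 = 0.732592
Parallel (pressure transmitter and motor starter): 1 − (1 − 0.760000)(1 − 0.881000) = 0.971440
Series ([0.971440] and centrifugal pump): 0.971440 × 0.829000 = 0.805324
Parallel (seal-flush unit, [0.732592], and [0.805324]): 1 − (1 − 0.840000)(1 − 0.732592)(1 − 0.805324) = 0.9917

0.9917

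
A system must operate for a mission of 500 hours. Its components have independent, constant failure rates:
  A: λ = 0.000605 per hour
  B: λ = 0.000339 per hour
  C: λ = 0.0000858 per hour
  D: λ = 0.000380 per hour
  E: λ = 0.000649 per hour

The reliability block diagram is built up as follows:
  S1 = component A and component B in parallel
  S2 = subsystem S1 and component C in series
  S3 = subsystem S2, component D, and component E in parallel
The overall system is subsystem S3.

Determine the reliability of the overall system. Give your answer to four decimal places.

R(A) = exp(−0.000605 × 500) = 0.738968
R(B) = exp(−0.000339 × 500) = 0.844087
R(C) = exp(−0.0000858 × 500) = 0.958007
R(D) = exp(−0.000380 × 500) = 0.826959
R(E) = exp(−0.000649 × 500) = 0.722889
Parallel (A and B): 1 − (1 − 0.738968)(1 − 0.844087) = 0.959302
Series ([0.959302] and C): 0.959302 × 0.958007 = 0.919018
Parallel ([0.919018], D, and E): 1 − (1 − 0.919018)(1 − 0.826959)(1 − 0.722889) = 0.9961

0.9961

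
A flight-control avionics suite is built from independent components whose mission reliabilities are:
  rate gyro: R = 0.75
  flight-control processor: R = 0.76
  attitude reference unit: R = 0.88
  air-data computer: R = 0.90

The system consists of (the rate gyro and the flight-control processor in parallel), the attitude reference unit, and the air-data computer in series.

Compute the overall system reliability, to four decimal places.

0.7445

Parallel (rate gyro and flight-control processor): 1 − (1 − 0.750000)(1 − 0.760000) = 0.940000
Series ([0.940000], attitude reference unit, and air-data computer): 0.940000 × 0.880000 × 0.900000 = 0.7445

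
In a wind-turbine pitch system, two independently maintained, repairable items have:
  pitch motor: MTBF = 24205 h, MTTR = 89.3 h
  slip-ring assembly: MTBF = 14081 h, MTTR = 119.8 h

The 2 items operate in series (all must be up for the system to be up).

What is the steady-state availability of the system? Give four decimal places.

A(pitch motor) = MTBF/(MTBF+MTTR) = 24205/(24205+89.3) = 0.996324
A(slip-ring assembly) = MTBF/(MTBF+MTTR) = 14081/(14081+119.8) = 0.991564
Series availability: 0.996324 × 0.991564 = 0.9879

0.9879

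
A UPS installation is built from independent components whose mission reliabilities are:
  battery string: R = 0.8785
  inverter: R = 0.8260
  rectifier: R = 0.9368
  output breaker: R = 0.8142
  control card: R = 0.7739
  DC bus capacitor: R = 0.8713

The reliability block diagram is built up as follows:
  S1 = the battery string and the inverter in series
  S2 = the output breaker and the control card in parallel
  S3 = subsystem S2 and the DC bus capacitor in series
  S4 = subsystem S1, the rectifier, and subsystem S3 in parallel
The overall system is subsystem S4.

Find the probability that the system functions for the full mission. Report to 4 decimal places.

0.9971

Series (battery string and inverter): 0.878500 × 0.826000 = 0.725641
Parallel (output breaker and control card): 1 − (1 − 0.814200)(1 − 0.773900) = 0.957991
Series ([0.957991] and DC bus capacitor): 0.957991 × 0.871300 = 0.834698
Parallel ([0.725641], rectifier, and [0.834698]): 1 − (1 − 0.725641)(1 − 0.936800)(1 − 0.834698) = 0.9971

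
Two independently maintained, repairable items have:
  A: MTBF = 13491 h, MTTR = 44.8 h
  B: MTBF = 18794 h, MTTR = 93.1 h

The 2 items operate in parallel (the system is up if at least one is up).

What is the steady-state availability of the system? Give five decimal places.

A(A) = MTBF/(MTBF+MTTR) = 13491/(13491+44.8) = 0.996690
A(B) = MTBF/(MTBF+MTTR) = 18794/(18794+93.1) = 0.995071
Parallel availability: 1 − (1 − 0.996690)(1 − 0.995071) = 0.99998

0.99998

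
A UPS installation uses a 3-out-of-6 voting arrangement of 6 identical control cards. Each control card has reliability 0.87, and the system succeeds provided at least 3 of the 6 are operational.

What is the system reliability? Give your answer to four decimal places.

0.9966

R = Σ_{i=3}^{6} C(6,i) p^i (1−p)^{6−i} with p = 0.87
C(6,3)·0.87^3·0.13^3 = 0.028935
C(6,4)·0.87^4·0.13^2 = 0.145230
C(6,5)·0.87^5·0.13^1 = 0.388768
C(6,6)·0.87^6·0.13^0 = 0.433626
Sum = 0.9966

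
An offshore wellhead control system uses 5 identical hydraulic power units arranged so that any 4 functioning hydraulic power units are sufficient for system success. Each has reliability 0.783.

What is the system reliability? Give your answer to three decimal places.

0.702

R = Σ_{i=4}^{5} C(5,i) p^i (1−p)^{5−i} with p = 0.783
C(5,4)·0.783^4·0.217^1 = 0.40783
C(5,5)·0.783^5·0.217^0 = 0.29431
Sum = 0.702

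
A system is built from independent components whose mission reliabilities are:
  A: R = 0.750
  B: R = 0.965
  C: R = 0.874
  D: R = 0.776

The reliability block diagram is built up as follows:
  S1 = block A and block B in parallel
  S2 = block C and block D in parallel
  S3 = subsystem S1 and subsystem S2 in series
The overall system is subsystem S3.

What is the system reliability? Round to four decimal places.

Parallel (A and B): 1 − (1 − 0.750000)(1 − 0.965000) = 0.991250
Parallel (C and D): 1 − (1 − 0.874000)(1 − 0.776000) = 0.971776
Series ([0.991250] and [0.971776]): 0.991250 × 0.971776 = 0.9633

0.9633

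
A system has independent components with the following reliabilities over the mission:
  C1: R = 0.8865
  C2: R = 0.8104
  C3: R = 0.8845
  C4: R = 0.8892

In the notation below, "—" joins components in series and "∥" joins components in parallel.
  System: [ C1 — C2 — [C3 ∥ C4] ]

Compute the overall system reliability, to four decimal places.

0.7092

Parallel (C3 and C4): 1 − (1 − 0.884500)(1 − 0.889200) = 0.987203
Series (C1, C2, and [0.987203]): 0.886500 × 0.810400 × 0.987203 = 0.7092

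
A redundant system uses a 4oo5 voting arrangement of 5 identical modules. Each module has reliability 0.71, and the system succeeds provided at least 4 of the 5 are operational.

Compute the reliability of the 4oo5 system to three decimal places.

R = Σ_{i=4}^{5} C(5,i) p^i (1−p)^{5−i} with p = 0.71
C(5,4)·0.71^4·0.29^1 = 0.36847
C(5,5)·0.71^5·0.29^0 = 0.18042
Sum = 0.549

0.549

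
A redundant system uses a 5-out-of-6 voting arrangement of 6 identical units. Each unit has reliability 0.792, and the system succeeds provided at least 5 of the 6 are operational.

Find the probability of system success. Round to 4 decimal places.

0.6357

R = Σ_{i=5}^{6} C(6,i) p^i (1−p)^{6−i} with p = 0.792
C(6,5)·0.792^5·0.208^1 = 0.388902
C(6,6)·0.792^6·0.208^0 = 0.246803
Sum = 0.6357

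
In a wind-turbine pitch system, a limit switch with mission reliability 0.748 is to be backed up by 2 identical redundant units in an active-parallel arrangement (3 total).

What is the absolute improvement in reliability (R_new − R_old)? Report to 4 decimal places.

R_before = 0.748
R_after = 1 − (1 − 0.748)^3 = 0.9840
ΔR = 0.9840 − 0.748 = 0.2360

0.2360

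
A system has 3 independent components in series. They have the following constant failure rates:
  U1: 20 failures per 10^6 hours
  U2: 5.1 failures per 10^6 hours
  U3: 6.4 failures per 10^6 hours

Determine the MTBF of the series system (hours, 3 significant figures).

31700

Series of exponential components: λ_sys = Σ λ_i
λ_sys = 0.000020 + 0.0000051 + 0.0000064 = 3.1500e-05 /h
MTBF = 1 / λ_sys = 31700 h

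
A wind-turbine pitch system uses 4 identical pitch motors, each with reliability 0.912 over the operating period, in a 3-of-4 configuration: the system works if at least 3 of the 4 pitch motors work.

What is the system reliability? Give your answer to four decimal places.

R = Σ_{i=3}^{4} C(4,i) p^i (1−p)^{4−i} with p = 0.912
C(4,3)·0.912^3·0.088^1 = 0.267010
C(4,4)·0.912^4·0.088^0 = 0.691798
Sum = 0.9588

0.9588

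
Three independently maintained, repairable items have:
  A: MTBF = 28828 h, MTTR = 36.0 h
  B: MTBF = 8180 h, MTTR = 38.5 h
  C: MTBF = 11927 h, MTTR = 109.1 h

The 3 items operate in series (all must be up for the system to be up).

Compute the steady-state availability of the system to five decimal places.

A(A) = MTBF/(MTBF+MTTR) = 28828/(28828+36.0) = 0.998753
A(B) = MTBF/(MTBF+MTTR) = 8180/(8180+38.5) = 0.995315
A(C) = MTBF/(MTBF+MTTR) = 11927/(11927+109.1) = 0.990936
Series availability: 0.998753 × 0.995315 × 0.990936 = 0.98506

0.98506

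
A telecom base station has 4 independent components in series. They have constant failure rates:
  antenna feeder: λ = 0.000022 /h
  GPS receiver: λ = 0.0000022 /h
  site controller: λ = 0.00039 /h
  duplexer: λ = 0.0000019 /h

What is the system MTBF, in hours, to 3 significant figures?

2400

Series of exponential components: λ_sys = Σ λ_i
λ_sys = 0.000022 + 0.0000022 + 0.00039 + 0.0000019 = 4.1610e-04 /h
MTBF = 1 / λ_sys = 2400 h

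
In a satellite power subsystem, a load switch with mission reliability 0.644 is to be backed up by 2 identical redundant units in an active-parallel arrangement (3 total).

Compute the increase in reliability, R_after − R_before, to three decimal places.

R_before = 0.644
R_after = 1 − (1 − 0.644)^3 = 0.955
ΔR = 0.955 − 0.644 = 0.311

0.311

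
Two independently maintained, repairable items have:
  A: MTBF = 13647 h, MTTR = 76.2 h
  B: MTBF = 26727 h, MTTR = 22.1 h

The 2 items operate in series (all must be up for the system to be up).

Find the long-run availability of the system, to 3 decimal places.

A(A) = MTBF/(MTBF+MTTR) = 13647/(13647+76.2) = 0.994447
A(B) = MTBF/(MTBF+MTTR) = 26727/(26727+22.1) = 0.999174
Series availability: 0.994447 × 0.999174 = 0.994

0.994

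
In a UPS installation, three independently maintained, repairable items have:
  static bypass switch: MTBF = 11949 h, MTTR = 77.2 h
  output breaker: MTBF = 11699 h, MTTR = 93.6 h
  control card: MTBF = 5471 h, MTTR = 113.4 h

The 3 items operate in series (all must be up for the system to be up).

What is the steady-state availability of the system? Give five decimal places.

0.96568

A(static bypass switch) = MTBF/(MTBF+MTTR) = 11949/(11949+77.2) = 0.993581
A(output breaker) = MTBF/(MTBF+MTTR) = 11699/(11699+93.6) = 0.992063
A(control card) = MTBF/(MTBF+MTTR) = 5471/(5471+113.4) = 0.979693
Series availability: 0.993581 × 0.992063 × 0.979693 = 0.96568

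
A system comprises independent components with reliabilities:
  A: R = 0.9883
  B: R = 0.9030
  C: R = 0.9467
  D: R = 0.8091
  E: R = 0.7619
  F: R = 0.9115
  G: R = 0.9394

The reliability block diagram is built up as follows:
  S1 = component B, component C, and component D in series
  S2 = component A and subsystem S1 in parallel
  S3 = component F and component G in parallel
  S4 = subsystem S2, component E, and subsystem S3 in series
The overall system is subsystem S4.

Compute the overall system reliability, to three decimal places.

0.755

Series (B, C, and D): 0.90300 × 0.94670 × 0.80910 = 0.69168
Parallel (A and [0.69168]): 1 − (1 − 0.98830)(1 − 0.69168) = 0.99639
Parallel (F and G): 1 − (1 − 0.91150)(1 − 0.93940) = 0.99464
Series ([0.99639], E, and [0.99464]): 0.99639 × 0.76190 × 0.99464 = 0.755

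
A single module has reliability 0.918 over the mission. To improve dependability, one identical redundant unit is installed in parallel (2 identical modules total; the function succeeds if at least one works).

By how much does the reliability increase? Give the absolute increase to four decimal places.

0.0753

R_before = 0.918
R_after = 1 − (1 − 0.918)^2 = 0.9933
ΔR = 0.9933 − 0.918 = 0.0753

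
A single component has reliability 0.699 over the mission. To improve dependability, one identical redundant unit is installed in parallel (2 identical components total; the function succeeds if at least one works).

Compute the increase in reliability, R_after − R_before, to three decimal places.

R_before = 0.699
R_after = 1 − (1 − 0.699)^2 = 0.909
ΔR = 0.909 − 0.699 = 0.210

0.210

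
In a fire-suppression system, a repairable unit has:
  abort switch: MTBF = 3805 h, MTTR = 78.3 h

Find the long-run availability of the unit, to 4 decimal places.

A(abort switch) = MTBF/(MTBF+MTTR) = 3805/(3805+78.3) = 0.9798

0.9798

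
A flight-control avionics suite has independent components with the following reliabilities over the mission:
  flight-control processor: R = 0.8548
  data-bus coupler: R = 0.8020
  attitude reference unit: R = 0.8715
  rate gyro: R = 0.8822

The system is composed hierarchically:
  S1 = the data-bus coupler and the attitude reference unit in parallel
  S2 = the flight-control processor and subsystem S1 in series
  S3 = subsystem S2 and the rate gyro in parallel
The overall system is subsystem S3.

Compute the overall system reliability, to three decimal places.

0.980

Parallel (data-bus coupler and attitude reference unit): 1 − (1 − 0.80200)(1 − 0.87150) = 0.97456
Series (flight-control processor and [0.97456]): 0.85480 × 0.97456 = 0.83305
Parallel ([0.83305] and rate gyro): 1 − (1 − 0.83305)(1 − 0.88220) = 0.980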